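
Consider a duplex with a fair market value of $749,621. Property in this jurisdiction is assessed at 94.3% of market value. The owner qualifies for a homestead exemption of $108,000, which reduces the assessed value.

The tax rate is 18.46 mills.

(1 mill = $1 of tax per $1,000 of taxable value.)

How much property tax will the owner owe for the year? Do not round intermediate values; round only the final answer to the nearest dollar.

Assessed value = $749,621 × 0.943 = $706,892.603
Taxable value = $706,892.603 − $108,000 = $598,892.603
Tax = $598,892.603 × 0.01846 = $11,055.55745138

$11,056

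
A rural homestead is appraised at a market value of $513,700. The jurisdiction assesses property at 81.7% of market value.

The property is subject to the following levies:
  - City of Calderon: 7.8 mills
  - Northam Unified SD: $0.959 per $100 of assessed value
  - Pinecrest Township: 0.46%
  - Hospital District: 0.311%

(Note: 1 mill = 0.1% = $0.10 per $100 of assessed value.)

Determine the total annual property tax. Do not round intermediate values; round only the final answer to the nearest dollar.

$10,534

Assessed value = $513,700 × 0.817 = $419,692.9
City of Calderon: $419,692.9 × 0.0078 = $3,273.60462
Northam Unified SD: $419,692.9 × 0.00959 = $4,024.854911
Pinecrest Township: $419,692.9 × 0.0046 = $1,930.58734
Hospital District: $419,692.9 × 0.00311 = $1,305.244919
Total = $10,534.29179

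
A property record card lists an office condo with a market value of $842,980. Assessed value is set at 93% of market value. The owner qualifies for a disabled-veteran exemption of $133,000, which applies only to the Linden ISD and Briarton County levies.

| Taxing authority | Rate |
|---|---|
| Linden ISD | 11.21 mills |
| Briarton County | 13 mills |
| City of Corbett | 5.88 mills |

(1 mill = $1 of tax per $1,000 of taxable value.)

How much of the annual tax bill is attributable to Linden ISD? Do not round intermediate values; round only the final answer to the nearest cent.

Assessed value = $842,980 × 0.93 = $783,971.4
Linden ISD taxable value = $783,971.4 − $133,000 = $650,971.4
Linden ISD levy = $650,971.4 × 0.01121 = $7,297.389394

$7,297.39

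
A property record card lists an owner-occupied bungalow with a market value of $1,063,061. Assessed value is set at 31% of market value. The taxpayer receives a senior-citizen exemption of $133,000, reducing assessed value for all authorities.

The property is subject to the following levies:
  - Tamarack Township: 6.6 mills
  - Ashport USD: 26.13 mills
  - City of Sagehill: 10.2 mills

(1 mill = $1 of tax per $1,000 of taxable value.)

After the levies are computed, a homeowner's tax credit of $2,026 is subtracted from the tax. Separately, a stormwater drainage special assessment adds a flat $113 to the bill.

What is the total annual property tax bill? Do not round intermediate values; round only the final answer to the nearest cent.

$6,524.84

Assessed value = $1,063,061 × 0.31 = $329,548.91
Taxable value = $329,548.91 − $133,000 = $196,548.91
Tamarack Township: $196,548.91 × 0.0066 = $1,297.222806
Ashport USD: $196,548.91 × 0.02613 = $5,135.8230183
City of Sagehill: $196,548.91 × 0.0102 = $2,004.798882
Levies subtotal = $8,437.8447063
After credit = $8,437.8447063 − $2,026 = $6,411.8447063
Total = $6,411.8447063 + $113 = $6,524.8447063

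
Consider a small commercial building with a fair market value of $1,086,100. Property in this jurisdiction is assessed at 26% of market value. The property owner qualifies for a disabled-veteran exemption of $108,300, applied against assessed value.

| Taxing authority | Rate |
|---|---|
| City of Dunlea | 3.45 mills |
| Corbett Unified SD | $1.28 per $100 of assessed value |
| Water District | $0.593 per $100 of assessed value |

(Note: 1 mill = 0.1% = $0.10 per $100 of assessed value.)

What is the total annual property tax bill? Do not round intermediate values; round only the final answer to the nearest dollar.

$3,861

Assessed value = $1,086,100 × 0.26 = $282,386
Taxable value = $282,386 − $108,300 = $174,086
City of Dunlea: $174,086 × 0.00345 = $600.5967
Corbett Unified SD: $174,086 × 0.0128 = $2,228.3008
Water District: $174,086 × 0.00593 = $1,032.32998
Total = $3,861.22748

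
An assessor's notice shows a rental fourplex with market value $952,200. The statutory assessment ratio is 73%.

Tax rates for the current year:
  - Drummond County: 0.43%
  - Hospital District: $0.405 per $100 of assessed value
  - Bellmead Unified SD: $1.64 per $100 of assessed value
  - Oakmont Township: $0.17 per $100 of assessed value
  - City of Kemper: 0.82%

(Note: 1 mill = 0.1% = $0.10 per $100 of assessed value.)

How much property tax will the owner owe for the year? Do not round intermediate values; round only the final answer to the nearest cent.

$24,085.42

Assessed value = $952,200 × 0.73 = $695,106
Drummond County: $695,106 × 0.0043 = $2,988.9558
Hospital District: $695,106 × 0.00405 = $2,815.1793
Bellmead Unified SD: $695,106 × 0.0164 = $11,399.7384
Oakmont Township: $695,106 × 0.0017 = $1,181.6802
City of Kemper: $695,106 × 0.0082 = $5,699.8692
Total = $24,085.4229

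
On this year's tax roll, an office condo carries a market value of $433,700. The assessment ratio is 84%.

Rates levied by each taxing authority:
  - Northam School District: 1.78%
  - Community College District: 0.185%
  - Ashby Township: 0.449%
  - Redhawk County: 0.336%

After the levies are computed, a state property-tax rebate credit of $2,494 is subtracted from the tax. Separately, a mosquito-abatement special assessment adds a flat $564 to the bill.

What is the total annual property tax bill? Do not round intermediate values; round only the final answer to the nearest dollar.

$8,088

Assessed value = $433,700 × 0.84 = $364,308
Northam School District: $364,308 × 0.0178 = $6,484.6824
Community College District: $364,308 × 0.00185 = $673.9698
Ashby Township: $364,308 × 0.00449 = $1,635.74292
Redhawk County: $364,308 × 0.00336 = $1,224.07488
Levies subtotal = $10,018.47
After credit = $10,018.47 − $2,494 = $7,524.47
Total = $7,524.47 + $564 = $8,088.47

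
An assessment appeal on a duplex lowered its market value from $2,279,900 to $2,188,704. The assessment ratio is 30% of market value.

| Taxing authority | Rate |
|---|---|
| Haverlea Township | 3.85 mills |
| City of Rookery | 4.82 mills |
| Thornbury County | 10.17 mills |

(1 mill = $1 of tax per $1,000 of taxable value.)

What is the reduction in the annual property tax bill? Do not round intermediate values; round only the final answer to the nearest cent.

Old assessed value = $2,279,900 × 0.3 = $683,970
New assessed value = $2,188,704 × 0.3 = $656,611.2
Combined rate = 0.00385 + 0.00482 + 0.01017 = 0.01884
Old tax = $683,970 × 0.01884 = $12,885.9948
New tax = $656,611.2 × 0.01884 = $12,370.555008
Reduction = $12,885.9948 − $12,370.555008 = $515.439792

$515.44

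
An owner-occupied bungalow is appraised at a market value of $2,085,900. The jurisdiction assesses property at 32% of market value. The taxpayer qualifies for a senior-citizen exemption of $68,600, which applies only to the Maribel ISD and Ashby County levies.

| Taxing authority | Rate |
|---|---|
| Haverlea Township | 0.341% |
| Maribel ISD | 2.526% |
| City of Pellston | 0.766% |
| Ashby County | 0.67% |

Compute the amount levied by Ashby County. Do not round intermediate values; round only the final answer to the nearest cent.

Assessed value = $2,085,900 × 0.32 = $667,488
Ashby County taxable value = $667,488 − $68,600 = $598,888
Ashby County levy = $598,888 × 0.0067 = $4,012.5496

$4,012.55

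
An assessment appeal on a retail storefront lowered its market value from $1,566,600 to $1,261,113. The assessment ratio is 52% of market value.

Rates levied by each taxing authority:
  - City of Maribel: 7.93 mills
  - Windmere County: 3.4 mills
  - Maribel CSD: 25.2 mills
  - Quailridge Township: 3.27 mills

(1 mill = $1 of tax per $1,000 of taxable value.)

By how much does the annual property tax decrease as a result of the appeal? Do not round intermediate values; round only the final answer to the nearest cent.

Old assessed value = $1,566,600 × 0.52 = $814,632
New assessed value = $1,261,113 × 0.52 = $655,778.76
Combined rate = 0.00793 + 0.0034 + 0.0252 + 0.00327 = 0.0398
Old tax = $814,632 × 0.0398 = $32,422.3536
New tax = $655,778.76 × 0.0398 = $26,099.994648
Reduction = $32,422.3536 − $26,099.994648 = $6,322.358952

$6,322.36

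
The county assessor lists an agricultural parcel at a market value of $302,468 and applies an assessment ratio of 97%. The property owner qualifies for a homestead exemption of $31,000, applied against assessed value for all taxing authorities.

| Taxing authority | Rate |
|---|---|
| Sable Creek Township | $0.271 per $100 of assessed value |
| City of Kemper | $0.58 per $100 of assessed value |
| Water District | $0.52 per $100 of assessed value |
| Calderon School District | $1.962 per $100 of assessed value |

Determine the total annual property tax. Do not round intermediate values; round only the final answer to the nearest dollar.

$8,746

Assessed value = $302,468 × 0.97 = $293,393.96
Taxable value = $293,393.96 − $31,000 = $262,393.96
Sable Creek Township: $262,393.96 × 0.00271 = $711.0876316
City of Kemper: $262,393.96 × 0.0058 = $1,521.884968
Water District: $262,393.96 × 0.0052 = $1,364.448592
Calderon School District: $262,393.96 × 0.01962 = $5,148.1694952
Total = $711.0876316 + $1,521.884968 + $1,364.448592 + $5,148.1694952 = $8,745.5906868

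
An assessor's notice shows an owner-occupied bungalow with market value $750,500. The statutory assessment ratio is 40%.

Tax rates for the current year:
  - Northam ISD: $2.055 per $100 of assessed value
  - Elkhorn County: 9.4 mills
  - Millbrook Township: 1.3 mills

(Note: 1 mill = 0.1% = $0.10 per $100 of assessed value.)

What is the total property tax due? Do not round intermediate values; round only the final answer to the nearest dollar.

Assessed value = $750,500 × 0.4 = $300,200
Northam ISD: $300,200 × 0.02055 = $6,169.11
Elkhorn County: $300,200 × 0.0094 = $2,821.88
Millbrook Township: $300,200 × 0.0013 = $390.26
Total = $9,381.25

$9,381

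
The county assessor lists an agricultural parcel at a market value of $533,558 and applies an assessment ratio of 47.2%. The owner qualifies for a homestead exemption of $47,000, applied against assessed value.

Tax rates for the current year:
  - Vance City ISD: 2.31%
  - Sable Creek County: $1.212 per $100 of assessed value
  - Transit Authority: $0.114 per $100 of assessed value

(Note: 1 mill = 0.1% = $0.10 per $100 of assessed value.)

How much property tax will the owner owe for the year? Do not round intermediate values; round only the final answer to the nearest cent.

$7,447.96

Assessed value = $533,558 × 0.472 = $251,839.376
Taxable value = $251,839.376 − $47,000 = $204,839.376
Vance City ISD: $204,839.376 × 0.0231 = $4,731.7895856
Sable Creek County: $204,839.376 × 0.01212 = $2,482.65323712
Transit Authority: $204,839.376 × 0.00114 = $233.51688864
Total = $7,447.95971136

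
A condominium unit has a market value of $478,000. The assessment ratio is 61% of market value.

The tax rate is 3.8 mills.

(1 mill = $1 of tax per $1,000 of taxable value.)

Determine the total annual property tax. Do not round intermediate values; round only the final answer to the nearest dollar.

Assessed value = $478,000 × 0.61 = $291,580
Tax = $291,580 × 0.0038 = $1,108.004

$1,108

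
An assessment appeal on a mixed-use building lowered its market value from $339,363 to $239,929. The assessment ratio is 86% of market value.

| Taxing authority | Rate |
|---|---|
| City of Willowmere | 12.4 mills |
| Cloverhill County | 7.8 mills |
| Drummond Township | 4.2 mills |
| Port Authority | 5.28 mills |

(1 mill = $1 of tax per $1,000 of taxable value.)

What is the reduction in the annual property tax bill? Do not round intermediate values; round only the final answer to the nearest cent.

Old assessed value = $339,363 × 0.86 = $291,852.18
New assessed value = $239,929 × 0.86 = $206,338.94
Combined rate = 0.0124 + 0.0078 + 0.0042 + 0.00528 = 0.02968
Old tax = $291,852.18 × 0.02968 = $8,662.1727024
New tax = $206,338.94 × 0.02968 = $6,124.1397392
Reduction = $8,662.1727024 − $6,124.1397392 = $2,538.0329632

$2,538.03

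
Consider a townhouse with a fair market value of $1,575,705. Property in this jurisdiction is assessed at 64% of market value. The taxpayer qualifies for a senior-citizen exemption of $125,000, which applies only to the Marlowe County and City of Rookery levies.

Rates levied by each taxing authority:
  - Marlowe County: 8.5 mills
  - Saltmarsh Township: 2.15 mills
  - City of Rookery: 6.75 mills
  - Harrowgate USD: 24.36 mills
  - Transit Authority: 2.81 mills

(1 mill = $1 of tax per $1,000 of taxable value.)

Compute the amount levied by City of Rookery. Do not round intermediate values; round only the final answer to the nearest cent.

$5,963.30

Assessed value = $1,575,705 × 0.64 = $1,008,451.2
City of Rookery taxable value = $1,008,451.2 − $125,000 = $883,451.2
City of Rookery levy = $883,451.2 × 0.00675 = $5,963.2956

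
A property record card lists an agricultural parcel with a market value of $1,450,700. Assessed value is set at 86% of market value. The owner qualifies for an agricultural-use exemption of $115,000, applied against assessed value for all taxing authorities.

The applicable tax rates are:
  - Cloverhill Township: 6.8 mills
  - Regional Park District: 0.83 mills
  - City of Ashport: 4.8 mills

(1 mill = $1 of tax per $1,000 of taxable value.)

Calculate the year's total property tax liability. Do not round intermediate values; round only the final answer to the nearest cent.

$14,078.24

Assessed value = $1,450,700 × 0.86 = $1,247,602
Taxable value = $1,247,602 − $115,000 = $1,132,602
Cloverhill Township: $1,132,602 × 0.0068 = $7,701.6936
Regional Park District: $1,132,602 × 0.00083 = $940.05966
City of Ashport: $1,132,602 × 0.0048 = $5,436.4896
Total = $7,701.6936 + $940.05966 + $5,436.4896 = $14,078.24286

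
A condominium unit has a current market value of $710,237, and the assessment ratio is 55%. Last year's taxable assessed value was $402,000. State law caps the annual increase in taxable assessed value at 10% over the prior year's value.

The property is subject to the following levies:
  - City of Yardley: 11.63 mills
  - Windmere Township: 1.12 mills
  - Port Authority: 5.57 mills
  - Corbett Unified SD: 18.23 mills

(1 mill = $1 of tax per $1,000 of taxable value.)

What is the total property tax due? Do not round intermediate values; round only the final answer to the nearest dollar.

Uncapped assessed value = $710,237 × 0.55 = $390,630.35
Cap limit = $402,000 × 1.1 = $442,200
Taxable assessed value = min($390,630.35, $442,200) = $390,630.35 (cap does not bind)
City of Yardley: $390,630.35 × 0.01163 = $4,543.0309705
Windmere Township: $390,630.35 × 0.00112 = $437.505992
Port Authority: $390,630.35 × 0.00557 = $2,175.8110495
Corbett Unified SD: $390,630.35 × 0.01823 = $7,121.1912805
Total = $14,277.5392925

$14,278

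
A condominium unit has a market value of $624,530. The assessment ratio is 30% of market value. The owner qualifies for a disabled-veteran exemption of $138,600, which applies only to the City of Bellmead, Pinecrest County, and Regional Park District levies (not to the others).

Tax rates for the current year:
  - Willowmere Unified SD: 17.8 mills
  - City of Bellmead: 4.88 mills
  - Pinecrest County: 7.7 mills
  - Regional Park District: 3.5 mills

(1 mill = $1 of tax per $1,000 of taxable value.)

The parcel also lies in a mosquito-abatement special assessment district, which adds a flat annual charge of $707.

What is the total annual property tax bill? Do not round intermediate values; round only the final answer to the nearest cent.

Assessed value = $624,530 × 0.3 = $187,359
Willowmere Unified SD: $187,359 × 0.0178 = $3,334.9902
City of Bellmead: ($187,359 − $138,600) × 0.00488 = $48,759 × 0.00488 = $237.94392
Pinecrest County: ($187,359 − $138,600) × 0.0077 = $48,759 × 0.0077 = $375.4443
Regional Park District: ($187,359 − $138,600) × 0.0035 = $48,759 × 0.0035 = $170.6565
Levies subtotal = $4,119.03492
Total = $4,119.03492 + $707 = $4,826.03492

$4,826.03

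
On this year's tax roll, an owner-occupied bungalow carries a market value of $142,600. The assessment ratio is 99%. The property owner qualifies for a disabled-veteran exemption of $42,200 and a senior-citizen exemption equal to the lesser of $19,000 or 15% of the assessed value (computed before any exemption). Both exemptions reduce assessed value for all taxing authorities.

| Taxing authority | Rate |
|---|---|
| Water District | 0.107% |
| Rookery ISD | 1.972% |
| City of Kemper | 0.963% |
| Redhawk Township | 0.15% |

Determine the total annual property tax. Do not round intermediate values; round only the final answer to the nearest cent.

Assessed value = $142,600 × 0.99 = $141,174
Senior-citizen exemption = min($19,000, 15% × $141,174) = min($19,000, $21,176.1) = $19,000 (dollar cap binds)
Taxable value = $141,174 − $42,200 − $19,000 = $79,974
Water District: $79,974 × 0.00107 = $85.57218
Rookery ISD: $79,974 × 0.01972 = $1,577.08728
City of Kemper: $79,974 × 0.00963 = $770.14962
Redhawk Township: $79,974 × 0.0015 = $119.961
Total = $2,552.77008

$2,552.77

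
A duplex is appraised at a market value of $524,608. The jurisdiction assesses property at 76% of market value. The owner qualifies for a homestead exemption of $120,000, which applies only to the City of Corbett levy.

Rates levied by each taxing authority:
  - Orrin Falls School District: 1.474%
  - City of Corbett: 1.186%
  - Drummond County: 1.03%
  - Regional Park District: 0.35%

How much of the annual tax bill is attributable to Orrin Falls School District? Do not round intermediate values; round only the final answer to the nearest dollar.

$5,877

Assessed value = $524,608 × 0.76 = $398,702.08
Orrin Falls School District taxable value = $398,702.08 (exemption does not apply)
Orrin Falls School District levy = $398,702.08 × 0.01474 = $5,876.8686592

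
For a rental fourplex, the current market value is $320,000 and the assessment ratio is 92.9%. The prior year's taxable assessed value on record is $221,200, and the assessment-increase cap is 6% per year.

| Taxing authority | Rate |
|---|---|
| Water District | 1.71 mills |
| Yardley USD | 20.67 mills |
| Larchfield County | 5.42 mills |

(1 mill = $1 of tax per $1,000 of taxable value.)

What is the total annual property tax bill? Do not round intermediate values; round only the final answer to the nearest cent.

Uncapped assessed value = $320,000 × 0.929 = $297,280
Cap limit = $221,200 × 1.06 = $234,472
Taxable assessed value = min($297,280, $234,472) = $234,472 (cap binds)
Water District: $234,472 × 0.00171 = $400.94712
Yardley USD: $234,472 × 0.02067 = $4,846.53624
Larchfield County: $234,472 × 0.00542 = $1,270.83824
Total = $6,518.3216

$6,518.32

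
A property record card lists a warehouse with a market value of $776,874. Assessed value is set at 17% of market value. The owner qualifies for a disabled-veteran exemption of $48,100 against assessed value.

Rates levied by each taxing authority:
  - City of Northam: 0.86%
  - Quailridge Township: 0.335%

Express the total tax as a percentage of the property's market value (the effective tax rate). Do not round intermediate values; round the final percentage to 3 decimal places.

0.129%

Assessed value = $776,874 × 0.17 = $132,068.58
Taxable value = $132,068.58 − $48,100 = $83,968.58
City of Northam: $83,968.58 × 0.0086 = $722.129788
Quailridge Township: $83,968.58 × 0.00335 = $281.294743
Total tax = $1,003.424531
Effective rate = $1,003.424531 ÷ $776,874 = 0.129% of market value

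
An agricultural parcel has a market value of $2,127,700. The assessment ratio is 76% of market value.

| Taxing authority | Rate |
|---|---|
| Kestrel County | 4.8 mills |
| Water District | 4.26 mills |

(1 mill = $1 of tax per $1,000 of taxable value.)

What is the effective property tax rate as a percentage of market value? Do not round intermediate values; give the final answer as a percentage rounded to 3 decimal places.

0.689%

Assessed value = $2,127,700 × 0.76 = $1,617,052
Kestrel County: $1,617,052 × 0.0048 = $7,761.8496
Water District: $1,617,052 × 0.00426 = $6,888.64152
Total tax = $14,650.49112
Effective rate = $14,650.49112 ÷ $2,127,700 = 0.689% of market value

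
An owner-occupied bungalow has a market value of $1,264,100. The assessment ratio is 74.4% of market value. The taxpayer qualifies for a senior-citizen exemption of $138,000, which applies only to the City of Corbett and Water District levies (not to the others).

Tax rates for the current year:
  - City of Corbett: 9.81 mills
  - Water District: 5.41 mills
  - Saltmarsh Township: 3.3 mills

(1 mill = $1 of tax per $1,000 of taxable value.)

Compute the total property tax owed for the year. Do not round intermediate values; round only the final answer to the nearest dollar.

Assessed value = $1,264,100 × 0.744 = $940,490.4
City of Corbett: ($940,490.4 − $138,000) × 0.00981 = $802,490.4 × 0.00981 = $7,872.430824
Water District: ($940,490.4 − $138,000) × 0.00541 = $802,490.4 × 0.00541 = $4,341.473064
Saltmarsh Township: $940,490.4 × 0.0033 = $3,103.61832
Total = $15,317.522208

$15,318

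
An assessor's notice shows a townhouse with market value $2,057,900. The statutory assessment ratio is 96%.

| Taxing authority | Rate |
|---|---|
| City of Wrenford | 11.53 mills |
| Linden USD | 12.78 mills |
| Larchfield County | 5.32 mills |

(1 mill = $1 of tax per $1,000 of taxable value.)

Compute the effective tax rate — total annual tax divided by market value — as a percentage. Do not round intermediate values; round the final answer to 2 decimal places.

Assessed value = $2,057,900 × 0.96 = $1,975,584
City of Wrenford: $1,975,584 × 0.01153 = $22,778.48352
Linden USD: $1,975,584 × 0.01278 = $25,247.96352
Larchfield County: $1,975,584 × 0.00532 = $10,510.10688
Total tax = $58,536.55392
Effective rate = $58,536.55392 ÷ $2,057,900 = 2.84% of market value

2.84%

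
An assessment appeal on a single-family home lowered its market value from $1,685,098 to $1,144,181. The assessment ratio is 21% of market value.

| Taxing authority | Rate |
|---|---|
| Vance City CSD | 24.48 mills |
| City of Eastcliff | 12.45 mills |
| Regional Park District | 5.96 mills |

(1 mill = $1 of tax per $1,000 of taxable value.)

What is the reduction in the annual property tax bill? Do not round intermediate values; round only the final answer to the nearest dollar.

$4,872

Old assessed value = $1,685,098 × 0.21 = $353,870.58
New assessed value = $1,144,181 × 0.21 = $240,278.01
Combined rate = 0.02448 + 0.01245 + 0.00596 = 0.04289
Old tax = $353,870.58 × 0.04289 = $15,177.5091762
New tax = $240,278.01 × 0.04289 = $10,305.5238489
Reduction = $15,177.5091762 − $10,305.5238489 = $4,871.9853273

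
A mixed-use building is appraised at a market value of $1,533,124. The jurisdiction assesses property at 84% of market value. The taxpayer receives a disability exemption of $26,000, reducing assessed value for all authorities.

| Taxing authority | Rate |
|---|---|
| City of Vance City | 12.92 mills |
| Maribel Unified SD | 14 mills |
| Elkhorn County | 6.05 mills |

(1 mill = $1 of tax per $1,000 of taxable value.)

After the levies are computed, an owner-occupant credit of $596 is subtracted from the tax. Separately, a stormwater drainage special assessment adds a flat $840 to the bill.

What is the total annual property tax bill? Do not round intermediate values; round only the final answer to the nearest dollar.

$41,846

Assessed value = $1,533,124 × 0.84 = $1,287,824.16
Taxable value = $1,287,824.16 − $26,000 = $1,261,824.16
City of Vance City: $1,261,824.16 × 0.01292 = $16,302.7681472
Maribel Unified SD: $1,261,824.16 × 0.014 = $17,665.53824
Elkhorn County: $1,261,824.16 × 0.00605 = $7,634.036168
Levies subtotal = $41,602.3425552
After credit = $41,602.3425552 − $596 = $41,006.3425552
Total = $41,006.3425552 + $840 = $41,846.3425552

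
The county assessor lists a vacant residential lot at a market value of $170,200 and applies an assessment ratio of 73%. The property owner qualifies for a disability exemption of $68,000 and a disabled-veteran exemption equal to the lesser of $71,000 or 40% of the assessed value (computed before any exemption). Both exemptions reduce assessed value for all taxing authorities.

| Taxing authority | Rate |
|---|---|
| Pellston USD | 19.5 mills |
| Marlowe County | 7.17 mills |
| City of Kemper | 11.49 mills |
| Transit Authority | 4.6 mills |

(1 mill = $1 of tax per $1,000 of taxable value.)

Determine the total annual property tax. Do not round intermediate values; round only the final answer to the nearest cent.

$279.98

Assessed value = $170,200 × 0.73 = $124,246
Disabled-veteran exemption = min($71,000, 40% × $124,246) = min($71,000, $49,698.4) = $49,698.4 (percentage binds)
Taxable value = $124,246 − $68,000 − $49,698.4 = $6,547.6
Pellston USD: $6,547.6 × 0.0195 = $127.6782
Marlowe County: $6,547.6 × 0.00717 = $46.946292
City of Kemper: $6,547.6 × 0.01149 = $75.231924
Transit Authority: $6,547.6 × 0.0046 = $30.11896
Total = $279.975376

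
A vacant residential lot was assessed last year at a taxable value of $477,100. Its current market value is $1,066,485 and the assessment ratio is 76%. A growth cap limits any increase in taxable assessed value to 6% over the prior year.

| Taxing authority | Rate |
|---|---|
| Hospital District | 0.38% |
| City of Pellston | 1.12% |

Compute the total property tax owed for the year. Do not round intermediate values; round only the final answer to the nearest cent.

$7,585.89

Uncapped assessed value = $1,066,485 × 0.76 = $810,528.6
Cap limit = $477,100 × 1.06 = $505,726
Taxable assessed value = min($810,528.6, $505,726) = $505,726 (cap binds)
Hospital District: $505,726 × 0.0038 = $1,921.7588
City of Pellston: $505,726 × 0.0112 = $5,664.1312
Total = $7,585.89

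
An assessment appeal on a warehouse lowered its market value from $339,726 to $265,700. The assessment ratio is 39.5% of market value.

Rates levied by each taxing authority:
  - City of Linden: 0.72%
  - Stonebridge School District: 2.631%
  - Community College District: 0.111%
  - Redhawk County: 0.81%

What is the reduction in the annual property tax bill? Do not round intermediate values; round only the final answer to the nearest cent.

Old assessed value = $339,726 × 0.395 = $134,191.77
New assessed value = $265,700 × 0.395 = $104,951.5
Combined rate = 0.0072 + 0.02631 + 0.00111 + 0.0081 = 0.04272
Old tax = $134,191.77 × 0.04272 = $5,732.6724144
New tax = $104,951.5 × 0.04272 = $4,483.52808
Reduction = $5,732.6724144 − $4,483.52808 = $1,249.1443344

$1,249.14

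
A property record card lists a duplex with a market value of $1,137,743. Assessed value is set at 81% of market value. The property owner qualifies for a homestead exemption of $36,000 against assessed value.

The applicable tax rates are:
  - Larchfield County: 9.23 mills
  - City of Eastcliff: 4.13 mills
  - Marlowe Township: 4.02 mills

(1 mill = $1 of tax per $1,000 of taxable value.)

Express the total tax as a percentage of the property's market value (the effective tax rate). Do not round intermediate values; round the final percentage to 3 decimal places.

1.353%

Assessed value = $1,137,743 × 0.81 = $921,571.83
Taxable value = $921,571.83 − $36,000 = $885,571.83
Larchfield County: $885,571.83 × 0.00923 = $8,173.8279909
City of Eastcliff: $885,571.83 × 0.00413 = $3,657.4116579
Marlowe Township: $885,571.83 × 0.00402 = $3,559.9987566
Total tax = $15,391.2384054
Effective rate = $15,391.2384054 ÷ $1,137,743 = 1.353% of market value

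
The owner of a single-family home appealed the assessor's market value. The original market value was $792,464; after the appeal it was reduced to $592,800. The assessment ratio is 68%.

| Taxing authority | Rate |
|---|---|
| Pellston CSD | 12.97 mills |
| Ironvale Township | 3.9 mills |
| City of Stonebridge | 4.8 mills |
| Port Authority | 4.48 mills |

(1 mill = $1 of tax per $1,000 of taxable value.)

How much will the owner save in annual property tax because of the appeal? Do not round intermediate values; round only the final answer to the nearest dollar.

$3,550

Old assessed value = $792,464 × 0.68 = $538,875.52
New assessed value = $592,800 × 0.68 = $403,104
Combined rate = 0.01297 + 0.0039 + 0.0048 + 0.00448 = 0.02615
Old tax = $538,875.52 × 0.02615 = $14,091.594848
New tax = $403,104 × 0.02615 = $10,541.1696
Reduction = $14,091.594848 − $10,541.1696 = $3,550.425248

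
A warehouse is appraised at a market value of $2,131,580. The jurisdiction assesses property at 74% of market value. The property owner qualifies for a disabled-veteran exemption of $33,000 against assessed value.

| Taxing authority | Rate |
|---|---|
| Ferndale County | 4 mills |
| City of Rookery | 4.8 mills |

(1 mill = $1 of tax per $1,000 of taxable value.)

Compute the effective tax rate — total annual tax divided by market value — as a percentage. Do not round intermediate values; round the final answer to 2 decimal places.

Assessed value = $2,131,580 × 0.74 = $1,577,369.2
Taxable value = $1,577,369.2 − $33,000 = $1,544,369.2
Ferndale County: $1,544,369.2 × 0.004 = $6,177.4768
City of Rookery: $1,544,369.2 × 0.0048 = $7,412.97216
Total tax = $13,590.44896
Effective rate = $13,590.44896 ÷ $2,131,580 = 0.64% of market value

0.64%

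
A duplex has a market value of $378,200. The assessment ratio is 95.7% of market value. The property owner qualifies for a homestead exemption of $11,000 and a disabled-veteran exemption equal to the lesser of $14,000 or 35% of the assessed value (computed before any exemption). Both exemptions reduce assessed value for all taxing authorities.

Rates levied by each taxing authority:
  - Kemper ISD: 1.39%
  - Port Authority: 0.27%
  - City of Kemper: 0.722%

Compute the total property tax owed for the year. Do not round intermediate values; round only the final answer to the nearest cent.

Assessed value = $378,200 × 0.957 = $361,937.4
Disabled-veteran exemption = min($14,000, 35% × $361,937.4) = min($14,000, $126,678.09) = $14,000 (dollar cap binds)
Taxable value = $361,937.4 − $11,000 − $14,000 = $336,937.4
Kemper ISD: $336,937.4 × 0.0139 = $4,683.42986
Port Authority: $336,937.4 × 0.0027 = $909.73098
City of Kemper: $336,937.4 × 0.00722 = $2,432.688028
Total = $8,025.848868

$8,025.85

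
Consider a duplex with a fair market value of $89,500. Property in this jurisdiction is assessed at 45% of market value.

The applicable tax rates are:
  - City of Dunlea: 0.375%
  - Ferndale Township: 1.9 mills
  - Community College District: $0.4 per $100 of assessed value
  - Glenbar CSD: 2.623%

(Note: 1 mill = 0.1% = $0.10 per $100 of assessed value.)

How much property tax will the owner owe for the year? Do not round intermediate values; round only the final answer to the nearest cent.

$1,445.07

Assessed value = $89,500 × 0.45 = $40,275
City of Dunlea: $40,275 × 0.00375 = $151.03125
Ferndale Township: $40,275 × 0.0019 = $76.5225
Community College District: $40,275 × 0.004 = $161.1
Glenbar CSD: $40,275 × 0.02623 = $1,056.41325
Total = $1,445.067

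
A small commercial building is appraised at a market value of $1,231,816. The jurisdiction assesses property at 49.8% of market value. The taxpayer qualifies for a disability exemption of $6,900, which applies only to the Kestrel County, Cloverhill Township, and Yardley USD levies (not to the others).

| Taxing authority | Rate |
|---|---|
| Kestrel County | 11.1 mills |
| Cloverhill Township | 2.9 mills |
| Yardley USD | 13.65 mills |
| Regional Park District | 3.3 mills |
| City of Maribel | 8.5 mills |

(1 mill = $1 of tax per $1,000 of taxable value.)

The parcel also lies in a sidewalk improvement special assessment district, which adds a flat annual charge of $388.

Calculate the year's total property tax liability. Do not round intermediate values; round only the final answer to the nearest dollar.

Assessed value = $1,231,816 × 0.498 = $613,444.368
Kestrel County: ($613,444.368 − $6,900) × 0.0111 = $606,544.368 × 0.0111 = $6,732.6424848
Cloverhill Township: ($613,444.368 − $6,900) × 0.0029 = $606,544.368 × 0.0029 = $1,758.9786672
Yardley USD: ($613,444.368 − $6,900) × 0.01365 = $606,544.368 × 0.01365 = $8,279.3306232
Regional Park District: $613,444.368 × 0.0033 = $2,024.3664144
City of Maribel: $613,444.368 × 0.0085 = $5,214.277128
Levies subtotal = $24,009.5953176
Total = $24,009.5953176 + $388 = $24,397.5953176

$24,398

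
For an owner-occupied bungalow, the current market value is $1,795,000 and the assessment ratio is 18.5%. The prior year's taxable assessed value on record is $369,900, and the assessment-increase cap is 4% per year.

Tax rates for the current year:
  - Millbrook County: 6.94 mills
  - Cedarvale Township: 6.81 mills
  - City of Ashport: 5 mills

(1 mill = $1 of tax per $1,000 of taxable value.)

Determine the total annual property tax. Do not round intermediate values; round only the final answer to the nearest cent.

$6,226.41

Uncapped assessed value = $1,795,000 × 0.185 = $332,075
Cap limit = $369,900 × 1.04 = $384,696
Taxable assessed value = min($332,075, $384,696) = $332,075 (cap does not bind)
Millbrook County: $332,075 × 0.00694 = $2,304.6005
Cedarvale Township: $332,075 × 0.00681 = $2,261.43075
City of Ashport: $332,075 × 0.005 = $1,660.375
Total = $6,226.40625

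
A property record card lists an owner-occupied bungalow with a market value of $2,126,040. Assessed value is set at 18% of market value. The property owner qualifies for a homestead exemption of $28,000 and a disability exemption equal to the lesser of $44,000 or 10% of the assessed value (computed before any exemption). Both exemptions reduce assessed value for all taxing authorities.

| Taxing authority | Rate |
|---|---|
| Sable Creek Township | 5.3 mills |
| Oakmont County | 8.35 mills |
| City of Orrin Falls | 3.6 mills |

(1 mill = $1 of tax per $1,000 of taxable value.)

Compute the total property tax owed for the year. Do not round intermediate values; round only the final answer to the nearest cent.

Assessed value = $2,126,040 × 0.18 = $382,687.2
Disability exemption = min($44,000, 10% × $382,687.2) = min($44,000, $38,268.72) = $38,268.72 (percentage binds)
Taxable value = $382,687.2 − $28,000 − $38,268.72 = $316,418.48
Sable Creek Township: $316,418.48 × 0.0053 = $1,677.017944
Oakmont County: $316,418.48 × 0.00835 = $2,642.094308
City of Orrin Falls: $316,418.48 × 0.0036 = $1,139.106528
Total = $5,458.21878

$5,458.22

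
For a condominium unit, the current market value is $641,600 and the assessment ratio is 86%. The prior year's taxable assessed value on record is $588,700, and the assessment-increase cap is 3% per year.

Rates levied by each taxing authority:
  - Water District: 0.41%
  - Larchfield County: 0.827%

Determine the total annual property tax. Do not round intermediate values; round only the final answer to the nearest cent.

$6,825.47

Uncapped assessed value = $641,600 × 0.86 = $551,776
Cap limit = $588,700 × 1.03 = $606,361
Taxable assessed value = min($551,776, $606,361) = $551,776 (cap does not bind)
Water District: $551,776 × 0.0041 = $2,262.2816
Larchfield County: $551,776 × 0.00827 = $4,563.18752
Total = $6,825.46912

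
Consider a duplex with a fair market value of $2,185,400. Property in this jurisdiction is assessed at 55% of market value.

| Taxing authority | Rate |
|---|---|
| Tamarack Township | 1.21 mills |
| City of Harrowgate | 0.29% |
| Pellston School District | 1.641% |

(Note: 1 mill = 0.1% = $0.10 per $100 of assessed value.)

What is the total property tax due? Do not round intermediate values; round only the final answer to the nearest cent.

$24,664.42

Assessed value = $2,185,400 × 0.55 = $1,201,970
Tamarack Township: $1,201,970 × 0.00121 = $1,454.3837
City of Harrowgate: $1,201,970 × 0.0029 = $3,485.713
Pellston School District: $1,201,970 × 0.01641 = $19,724.3277
Total = $24,664.4244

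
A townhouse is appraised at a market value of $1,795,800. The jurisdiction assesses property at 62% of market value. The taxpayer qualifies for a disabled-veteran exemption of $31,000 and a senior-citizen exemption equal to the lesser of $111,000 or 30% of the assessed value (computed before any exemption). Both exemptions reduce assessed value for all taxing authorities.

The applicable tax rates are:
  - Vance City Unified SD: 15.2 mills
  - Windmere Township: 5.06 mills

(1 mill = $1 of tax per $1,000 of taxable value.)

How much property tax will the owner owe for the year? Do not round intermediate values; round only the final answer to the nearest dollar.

Assessed value = $1,795,800 × 0.62 = $1,113,396
Senior-citizen exemption = min($111,000, 30% × $1,113,396) = min($111,000, $334,018.8) = $111,000 (dollar cap binds)
Taxable value = $1,113,396 − $31,000 − $111,000 = $971,396
Vance City Unified SD: $971,396 × 0.0152 = $14,765.2192
Windmere Township: $971,396 × 0.00506 = $4,915.26376
Total = $19,680.48296

$19,680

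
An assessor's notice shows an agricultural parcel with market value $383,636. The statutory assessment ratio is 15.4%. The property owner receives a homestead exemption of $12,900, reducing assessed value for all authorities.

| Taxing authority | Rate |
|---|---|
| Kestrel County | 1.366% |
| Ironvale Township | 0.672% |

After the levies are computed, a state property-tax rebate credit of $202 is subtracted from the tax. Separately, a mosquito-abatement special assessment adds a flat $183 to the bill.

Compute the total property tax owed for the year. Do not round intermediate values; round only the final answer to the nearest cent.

$922.15

Assessed value = $383,636 × 0.154 = $59,079.944
Taxable value = $59,079.944 − $12,900 = $46,179.944
Kestrel County: $46,179.944 × 0.01366 = $630.81803504
Ironvale Township: $46,179.944 × 0.00672 = $310.32922368
Levies subtotal = $941.14725872
After credit = $941.14725872 − $202 = $739.14725872
Total = $739.14725872 + $183 = $922.14725872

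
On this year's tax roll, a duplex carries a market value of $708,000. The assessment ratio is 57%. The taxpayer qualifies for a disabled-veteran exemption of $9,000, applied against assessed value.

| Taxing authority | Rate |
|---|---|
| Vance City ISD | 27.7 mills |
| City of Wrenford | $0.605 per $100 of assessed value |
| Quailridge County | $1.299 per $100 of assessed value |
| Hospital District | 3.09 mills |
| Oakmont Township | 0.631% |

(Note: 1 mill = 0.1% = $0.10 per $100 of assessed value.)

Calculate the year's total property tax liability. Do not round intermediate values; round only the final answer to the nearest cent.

$22,150.60

Assessed value = $708,000 × 0.57 = $403,560
Taxable value = $403,560 − $9,000 = $394,560
Vance City ISD: $394,560 × 0.0277 = $10,929.312
City of Wrenford: $394,560 × 0.00605 = $2,387.088
Quailridge County: $394,560 × 0.01299 = $5,125.3344
Hospital District: $394,560 × 0.00309 = $1,219.1904
Oakmont Township: $394,560 × 0.00631 = $2,489.6736
Total = $22,150.5984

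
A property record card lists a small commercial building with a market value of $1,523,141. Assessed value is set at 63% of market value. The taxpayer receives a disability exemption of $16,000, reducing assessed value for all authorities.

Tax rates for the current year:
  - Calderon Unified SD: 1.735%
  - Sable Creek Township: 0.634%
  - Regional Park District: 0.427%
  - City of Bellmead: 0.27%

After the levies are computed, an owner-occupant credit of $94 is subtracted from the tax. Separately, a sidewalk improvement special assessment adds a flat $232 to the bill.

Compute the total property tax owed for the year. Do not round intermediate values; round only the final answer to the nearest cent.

$29,068.13

Assessed value = $1,523,141 × 0.63 = $959,578.83
Taxable value = $959,578.83 − $16,000 = $943,578.83
Calderon Unified SD: $943,578.83 × 0.01735 = $16,371.0927005
Sable Creek Township: $943,578.83 × 0.00634 = $5,982.2897822
Regional Park District: $943,578.83 × 0.00427 = $4,029.0816041
City of Bellmead: $943,578.83 × 0.0027 = $2,547.662841
Levies subtotal = $28,930.1269278
After credit = $28,930.1269278 − $94 = $28,836.1269278
Total = $28,836.1269278 + $232 = $29,068.1269278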